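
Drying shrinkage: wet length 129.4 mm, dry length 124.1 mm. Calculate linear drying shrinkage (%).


DS = (129.4 - 124.1) / 129.4 * 100 = 4.1%

4.1


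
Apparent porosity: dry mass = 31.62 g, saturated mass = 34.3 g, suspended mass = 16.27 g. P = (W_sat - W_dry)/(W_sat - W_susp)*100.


P = (34.3 - 31.62) / (34.3 - 16.27) * 100 = 2.68 / 18.03 * 100 = 14.9%

14.9


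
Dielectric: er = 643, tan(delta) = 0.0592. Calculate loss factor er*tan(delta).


Loss = 643 * 0.0592 = 38.066

38.066


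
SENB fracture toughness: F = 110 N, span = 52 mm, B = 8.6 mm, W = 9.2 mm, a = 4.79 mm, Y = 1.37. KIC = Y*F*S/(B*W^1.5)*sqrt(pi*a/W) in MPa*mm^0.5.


KIC = 1.37*110*52/(8.6*9.2^1.5)*sqrt(pi*4.79/9.2) = 41.76

41.76


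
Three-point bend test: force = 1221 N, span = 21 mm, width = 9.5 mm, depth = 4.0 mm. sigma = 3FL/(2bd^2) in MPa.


sigma = 3*1221*21/(2*9.5*4.0^2) = 253.0 MPa

253.0


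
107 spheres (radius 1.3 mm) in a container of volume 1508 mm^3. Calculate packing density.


V_sphere = 4/3*pi*1.3^3 = 9.2028 mm^3
Total V = 107*9.2028 = 984.6996 mm^3
PD = 984.6996 / 1508 = 0.653

0.653


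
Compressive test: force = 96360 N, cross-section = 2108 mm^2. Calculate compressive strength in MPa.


CS = 96360 / 2108 = 45.7 MPa

45.7


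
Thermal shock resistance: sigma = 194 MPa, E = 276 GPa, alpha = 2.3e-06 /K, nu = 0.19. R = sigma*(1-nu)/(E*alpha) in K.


R = 194*(1-0.19)/(276*1000*2.3e-06) = 248 K

248


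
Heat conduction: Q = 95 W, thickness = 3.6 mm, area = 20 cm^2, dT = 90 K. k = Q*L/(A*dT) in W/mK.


k = 95*3.6/1000/(20/10000*90) = 1.9 W/mK

1.9


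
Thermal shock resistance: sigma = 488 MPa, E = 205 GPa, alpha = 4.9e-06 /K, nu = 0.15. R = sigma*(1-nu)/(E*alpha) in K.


R = 488*(1-0.15)/(205*1000*4.9e-06) = 413 K

413


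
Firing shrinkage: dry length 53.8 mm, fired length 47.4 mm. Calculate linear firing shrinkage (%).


FS = (53.8 - 47.4) / 53.8 * 100 = 11.9%

11.9


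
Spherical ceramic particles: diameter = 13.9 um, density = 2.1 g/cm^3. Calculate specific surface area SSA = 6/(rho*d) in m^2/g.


SSA = 6 / (2.1 * 13.9) = 0.206 m^2/g

0.206


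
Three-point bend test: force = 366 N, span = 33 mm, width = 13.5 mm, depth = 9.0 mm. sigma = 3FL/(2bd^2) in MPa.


sigma = 3*366*33/(2*13.5*9.0^2) = 16.6 MPa

16.6


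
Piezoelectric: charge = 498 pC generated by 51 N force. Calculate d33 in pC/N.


d33 = 498 / 51 = 9.8 pC/N

9.8


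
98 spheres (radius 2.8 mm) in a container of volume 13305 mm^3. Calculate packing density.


V_sphere = 4/3*pi*2.8^3 = 91.9523 mm^3
Total V = 98*91.9523 = 9011.3254 mm^3
PD = 9011.3254 / 13305 = 0.677

0.677


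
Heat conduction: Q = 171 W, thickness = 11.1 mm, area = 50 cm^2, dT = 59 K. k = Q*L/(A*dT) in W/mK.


k = 171*11.1/1000/(50/10000*59) = 6.43 W/mK

6.43


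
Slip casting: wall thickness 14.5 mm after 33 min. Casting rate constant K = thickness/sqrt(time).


K = 14.5 / sqrt(33) = 14.5 / 5.7446 = 2.524 mm/min^0.5

2.524


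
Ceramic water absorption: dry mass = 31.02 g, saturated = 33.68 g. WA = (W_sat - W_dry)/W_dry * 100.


WA = (33.68 - 31.02) / 31.02 * 100 = 8.58%

8.58


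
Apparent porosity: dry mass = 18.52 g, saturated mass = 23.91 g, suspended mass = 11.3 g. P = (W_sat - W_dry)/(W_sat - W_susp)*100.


P = (23.91 - 18.52) / (23.91 - 11.3) * 100 = 5.39 / 12.61 * 100 = 42.7%

42.7


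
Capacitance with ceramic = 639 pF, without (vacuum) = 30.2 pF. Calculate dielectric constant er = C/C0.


er = 639 / 30.2 = 21.16

21.16


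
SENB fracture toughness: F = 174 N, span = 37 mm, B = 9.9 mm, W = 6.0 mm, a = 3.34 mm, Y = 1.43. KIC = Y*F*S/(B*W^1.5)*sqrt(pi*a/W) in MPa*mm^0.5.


KIC = 1.43*174*37/(9.9*6.0^1.5)*sqrt(pi*3.34/6.0) = 83.68

83.68


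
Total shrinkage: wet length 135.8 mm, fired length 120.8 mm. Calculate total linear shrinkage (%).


TS = (135.8 - 120.8) / 135.8 * 100 = 11.05%

11.05


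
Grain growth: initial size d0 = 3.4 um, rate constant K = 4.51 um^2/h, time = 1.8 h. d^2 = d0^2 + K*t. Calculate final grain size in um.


d^2 = 3.4^2 + 4.51*1.8 = 19.678
d = sqrt(19.678) = 4.44 um

4.44


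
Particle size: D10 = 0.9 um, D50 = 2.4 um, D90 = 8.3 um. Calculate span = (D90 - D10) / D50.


Span = (8.3 - 0.9) / 2.4 = 7.4 / 2.4 = 3.083

3.083


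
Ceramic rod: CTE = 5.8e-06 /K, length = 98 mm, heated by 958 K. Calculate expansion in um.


dL = 5.8e-06 * 98 * 958 * 1000 = 544.527 um

544.527


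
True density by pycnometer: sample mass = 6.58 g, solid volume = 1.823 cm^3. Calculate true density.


TD = 6.58 / 1.823 = 3.609 g/cm^3

3.609


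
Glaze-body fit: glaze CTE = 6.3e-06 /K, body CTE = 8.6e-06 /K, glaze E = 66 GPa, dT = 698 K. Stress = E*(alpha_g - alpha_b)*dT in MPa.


Stress = 66*1000*(6.3e-06 - 8.6e-06)*698 = -106.0 MPa

-106.0


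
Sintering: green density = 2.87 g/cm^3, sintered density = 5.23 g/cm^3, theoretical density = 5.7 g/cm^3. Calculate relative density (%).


Relative = 5.23 / 5.7 * 100 = 91.8%

91.8


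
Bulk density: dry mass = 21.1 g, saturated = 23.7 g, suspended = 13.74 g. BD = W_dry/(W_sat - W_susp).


BD = 21.1 / (23.7 - 13.74) = 21.1 / 9.96 = 2.118 g/cm^3

2.118


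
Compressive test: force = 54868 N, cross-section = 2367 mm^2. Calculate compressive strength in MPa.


CS = 54868 / 2367 = 23.2 MPa

23.2


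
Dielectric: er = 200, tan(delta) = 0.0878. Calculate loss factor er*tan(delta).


Loss = 200 * 0.0878 = 17.56

17.56


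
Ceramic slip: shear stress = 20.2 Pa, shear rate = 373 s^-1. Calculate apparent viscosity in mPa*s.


eta = tau/gamma * 1000 = 20.2/373 * 1000 = 54.2 mPa*s

54.2


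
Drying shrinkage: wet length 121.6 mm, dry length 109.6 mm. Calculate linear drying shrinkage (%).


DS = (121.6 - 109.6) / 121.6 * 100 = 9.87%

9.87


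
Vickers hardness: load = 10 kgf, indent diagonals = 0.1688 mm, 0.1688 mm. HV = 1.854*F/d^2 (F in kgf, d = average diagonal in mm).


d_avg = (0.1688+0.1688)/2 = 0.1688 mm
HV = 1.854*10/0.1688^2 = 651

651


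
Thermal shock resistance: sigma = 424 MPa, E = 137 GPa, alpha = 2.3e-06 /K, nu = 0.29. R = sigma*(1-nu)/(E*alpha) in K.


R = 424*(1-0.29)/(137*1000*2.3e-06) = 955 K

955


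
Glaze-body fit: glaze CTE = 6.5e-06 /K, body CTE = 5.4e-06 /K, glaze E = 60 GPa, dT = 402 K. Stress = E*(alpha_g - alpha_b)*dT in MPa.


Stress = 60*1000*(6.5e-06 - 5.4e-06)*402 = 26.5 MPa

26.5


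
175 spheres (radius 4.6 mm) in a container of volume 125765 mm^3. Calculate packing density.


V_sphere = 4/3*pi*4.6^3 = 407.7201 mm^3
Total V = 175*407.7201 = 71351.0175 mm^3
PD = 71351.0175 / 125765 = 0.567

0.567


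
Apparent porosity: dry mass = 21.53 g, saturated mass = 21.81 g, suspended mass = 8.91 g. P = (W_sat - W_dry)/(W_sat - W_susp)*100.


P = (21.81 - 21.53) / (21.81 - 8.91) * 100 = 0.28 / 12.9 * 100 = 2.2%

2.2


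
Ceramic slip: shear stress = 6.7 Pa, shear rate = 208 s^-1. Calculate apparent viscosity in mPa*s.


eta = tau/gamma * 1000 = 6.7/208 * 1000 = 32.2 mPa*s

32.2


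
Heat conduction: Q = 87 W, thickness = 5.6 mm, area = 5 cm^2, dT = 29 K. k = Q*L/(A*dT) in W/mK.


k = 87*5.6/1000/(5/10000*29) = 33.6 W/mK

33.6


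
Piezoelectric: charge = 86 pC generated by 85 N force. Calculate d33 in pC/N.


d33 = 86 / 85 = 1.0 pC/N

1.0


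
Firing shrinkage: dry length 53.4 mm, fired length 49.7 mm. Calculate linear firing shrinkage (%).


FS = (53.4 - 49.7) / 53.4 * 100 = 6.93%

6.93


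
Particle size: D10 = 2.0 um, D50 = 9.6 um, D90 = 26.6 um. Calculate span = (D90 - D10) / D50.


Span = (26.6 - 2.0) / 9.6 = 24.6 / 9.6 = 2.563

2.563


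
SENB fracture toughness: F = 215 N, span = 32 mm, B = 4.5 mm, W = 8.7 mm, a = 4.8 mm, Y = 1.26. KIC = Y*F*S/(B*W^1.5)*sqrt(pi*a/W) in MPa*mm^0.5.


KIC = 1.26*215*32/(4.5*8.7^1.5)*sqrt(pi*4.8/8.7) = 98.83

98.83


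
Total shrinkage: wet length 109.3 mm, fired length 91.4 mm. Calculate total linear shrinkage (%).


TS = (109.3 - 91.4) / 109.3 * 100 = 16.38%

16.38


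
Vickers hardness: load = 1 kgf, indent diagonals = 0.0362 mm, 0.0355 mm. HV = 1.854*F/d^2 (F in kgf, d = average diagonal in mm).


d_avg = (0.0362+0.0355)/2 = 0.03585 mm
HV = 1.854*1/0.03585^2 = 1443

1443


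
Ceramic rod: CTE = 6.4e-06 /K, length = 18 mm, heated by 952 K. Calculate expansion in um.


dL = 6.4e-06 * 18 * 952 * 1000 = 109.67 um

109.67


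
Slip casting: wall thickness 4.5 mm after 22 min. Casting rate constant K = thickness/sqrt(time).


K = 4.5 / sqrt(22) = 4.5 / 4.6904 = 0.959 mm/min^0.5

0.959


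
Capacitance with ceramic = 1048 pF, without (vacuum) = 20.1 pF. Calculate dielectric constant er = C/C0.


er = 1048 / 20.1 = 52.14

52.14


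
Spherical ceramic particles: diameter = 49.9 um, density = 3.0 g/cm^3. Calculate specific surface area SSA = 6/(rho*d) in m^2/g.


SSA = 6 / (3.0 * 49.9) = 0.04 m^2/g

0.04


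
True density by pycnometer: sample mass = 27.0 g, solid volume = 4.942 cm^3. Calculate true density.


TD = 27.0 / 4.942 = 5.463 g/cm^3

5.463


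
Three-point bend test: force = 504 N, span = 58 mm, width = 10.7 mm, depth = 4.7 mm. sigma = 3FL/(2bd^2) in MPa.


sigma = 3*504*58/(2*10.7*4.7^2) = 185.5 MPa

185.5


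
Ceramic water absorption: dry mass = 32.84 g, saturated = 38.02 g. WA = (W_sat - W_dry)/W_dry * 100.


WA = (38.02 - 32.84) / 32.84 * 100 = 15.77%

15.77


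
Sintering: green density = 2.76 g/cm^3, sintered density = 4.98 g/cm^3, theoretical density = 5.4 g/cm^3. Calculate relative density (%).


Relative = 4.98 / 5.4 * 100 = 92.2%

92.2


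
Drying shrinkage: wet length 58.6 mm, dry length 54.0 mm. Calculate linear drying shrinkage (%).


DS = (58.6 - 54.0) / 58.6 * 100 = 7.85%

7.85


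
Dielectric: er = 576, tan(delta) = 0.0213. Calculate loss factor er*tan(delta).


Loss = 576 * 0.0213 = 12.269

12.269


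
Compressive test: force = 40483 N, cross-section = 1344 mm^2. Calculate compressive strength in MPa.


CS = 40483 / 1344 = 30.1 MPa

30.1


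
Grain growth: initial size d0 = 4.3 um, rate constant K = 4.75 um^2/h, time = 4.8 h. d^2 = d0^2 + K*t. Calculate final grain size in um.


d^2 = 4.3^2 + 4.75*4.8 = 41.29
d = sqrt(41.29) = 6.43 um

6.43


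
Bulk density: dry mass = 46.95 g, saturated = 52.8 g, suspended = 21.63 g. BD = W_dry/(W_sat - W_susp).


BD = 46.95 / (52.8 - 21.63) = 46.95 / 31.17 = 1.506 g/cm^3

1.506


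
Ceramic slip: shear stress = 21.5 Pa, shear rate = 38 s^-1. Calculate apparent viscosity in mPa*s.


eta = tau/gamma * 1000 = 21.5/38 * 1000 = 565.8 mPa*s

565.8


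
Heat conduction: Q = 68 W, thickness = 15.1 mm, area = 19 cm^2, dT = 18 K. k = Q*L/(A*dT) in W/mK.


k = 68*15.1/1000/(19/10000*18) = 30.02 W/mK

30.02


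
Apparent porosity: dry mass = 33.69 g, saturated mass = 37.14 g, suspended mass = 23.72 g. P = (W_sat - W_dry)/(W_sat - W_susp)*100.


P = (37.14 - 33.69) / (37.14 - 23.72) * 100 = 3.45 / 13.42 * 100 = 25.7%

25.7


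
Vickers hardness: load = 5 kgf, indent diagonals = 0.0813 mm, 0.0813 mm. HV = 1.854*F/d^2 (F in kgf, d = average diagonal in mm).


d_avg = (0.0813+0.0813)/2 = 0.0813 mm
HV = 1.854*5/0.0813^2 = 1402

1402


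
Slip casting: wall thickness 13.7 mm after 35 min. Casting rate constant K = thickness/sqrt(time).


K = 13.7 / sqrt(35) = 13.7 / 5.9161 = 2.316 mm/min^0.5

2.316


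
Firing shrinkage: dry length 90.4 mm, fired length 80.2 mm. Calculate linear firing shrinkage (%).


FS = (90.4 - 80.2) / 90.4 * 100 = 11.28%

11.28


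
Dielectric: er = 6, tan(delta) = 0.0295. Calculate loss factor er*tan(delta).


Loss = 6 * 0.0295 = 0.177

0.177


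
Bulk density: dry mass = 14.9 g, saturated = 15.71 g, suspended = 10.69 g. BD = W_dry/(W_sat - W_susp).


BD = 14.9 / (15.71 - 10.69) = 14.9 / 5.02 = 2.968 g/cm^3

2.968


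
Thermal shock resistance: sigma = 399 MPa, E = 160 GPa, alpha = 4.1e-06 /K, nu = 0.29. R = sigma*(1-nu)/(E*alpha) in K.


R = 399*(1-0.29)/(160*1000*4.1e-06) = 432 K

432


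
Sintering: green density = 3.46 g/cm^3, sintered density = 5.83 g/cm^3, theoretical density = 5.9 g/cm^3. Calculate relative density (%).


Relative = 5.83 / 5.9 * 100 = 98.8%

98.8


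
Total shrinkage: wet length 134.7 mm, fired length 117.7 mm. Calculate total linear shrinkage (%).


TS = (134.7 - 117.7) / 134.7 * 100 = 12.62%

12.62


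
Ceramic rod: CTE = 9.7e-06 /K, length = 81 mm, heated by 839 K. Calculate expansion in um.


dL = 9.7e-06 * 81 * 839 * 1000 = 659.202 um

659.202


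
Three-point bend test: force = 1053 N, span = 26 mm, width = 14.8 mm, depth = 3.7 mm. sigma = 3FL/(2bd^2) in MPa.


sigma = 3*1053*26/(2*14.8*3.7^2) = 202.7 MPa

202.7


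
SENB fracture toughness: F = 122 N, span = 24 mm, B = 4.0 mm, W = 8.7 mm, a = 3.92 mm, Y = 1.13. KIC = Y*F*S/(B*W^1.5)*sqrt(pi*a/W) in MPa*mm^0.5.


KIC = 1.13*122*24/(4.0*8.7^1.5)*sqrt(pi*3.92/8.7) = 38.35

38.35


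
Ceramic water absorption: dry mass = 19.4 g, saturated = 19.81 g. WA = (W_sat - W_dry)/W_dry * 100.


WA = (19.81 - 19.4) / 19.4 * 100 = 2.11%

2.11


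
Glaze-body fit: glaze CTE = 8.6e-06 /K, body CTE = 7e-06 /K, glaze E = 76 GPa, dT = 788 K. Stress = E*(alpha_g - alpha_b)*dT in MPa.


Stress = 76*1000*(8.6e-06 - 7e-06)*788 = 95.8 MPa

95.8


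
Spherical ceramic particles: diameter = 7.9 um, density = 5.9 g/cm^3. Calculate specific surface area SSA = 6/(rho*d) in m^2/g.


SSA = 6 / (5.9 * 7.9) = 0.129 m^2/g

0.129


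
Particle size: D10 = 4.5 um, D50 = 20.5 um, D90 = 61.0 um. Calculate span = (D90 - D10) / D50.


Span = (61.0 - 4.5) / 20.5 = 56.5 / 20.5 = 2.756

2.756


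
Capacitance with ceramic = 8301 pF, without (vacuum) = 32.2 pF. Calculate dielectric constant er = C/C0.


er = 8301 / 32.2 = 257.8

257.8


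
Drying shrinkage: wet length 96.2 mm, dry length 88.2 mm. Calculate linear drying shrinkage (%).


DS = (96.2 - 88.2) / 96.2 * 100 = 8.32%

8.32


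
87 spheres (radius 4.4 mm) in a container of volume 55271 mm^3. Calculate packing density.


V_sphere = 4/3*pi*4.4^3 = 356.8179 mm^3
Total V = 87*356.8179 = 31043.1573 mm^3
PD = 31043.1573 / 55271 = 0.562

0.562


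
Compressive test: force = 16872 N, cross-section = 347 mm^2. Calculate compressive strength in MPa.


CS = 16872 / 347 = 48.6 MPa

48.6


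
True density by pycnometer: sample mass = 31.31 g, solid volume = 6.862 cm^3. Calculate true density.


TD = 31.31 / 6.862 = 4.563 g/cm^3

4.563


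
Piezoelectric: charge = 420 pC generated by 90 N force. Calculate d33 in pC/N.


d33 = 420 / 90 = 4.7 pC/N

4.7


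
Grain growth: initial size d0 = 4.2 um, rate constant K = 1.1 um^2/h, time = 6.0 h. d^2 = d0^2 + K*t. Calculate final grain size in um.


d^2 = 4.2^2 + 1.1*6.0 = 24.24
d = sqrt(24.24) = 4.92 um

4.92


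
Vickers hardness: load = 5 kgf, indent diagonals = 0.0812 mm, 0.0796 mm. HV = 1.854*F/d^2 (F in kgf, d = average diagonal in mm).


d_avg = (0.0812+0.0796)/2 = 0.0804 mm
HV = 1.854*5/0.0804^2 = 1434

1434


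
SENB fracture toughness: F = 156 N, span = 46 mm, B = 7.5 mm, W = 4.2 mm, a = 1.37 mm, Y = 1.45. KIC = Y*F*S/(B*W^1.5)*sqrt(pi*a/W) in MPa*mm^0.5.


KIC = 1.45*156*46/(7.5*4.2^1.5)*sqrt(pi*1.37/4.2) = 163.16

163.16


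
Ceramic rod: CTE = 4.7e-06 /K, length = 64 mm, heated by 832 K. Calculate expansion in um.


dL = 4.7e-06 * 64 * 832 * 1000 = 250.266 um

250.266


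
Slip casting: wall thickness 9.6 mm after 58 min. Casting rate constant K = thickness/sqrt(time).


K = 9.6 / sqrt(58) = 9.6 / 7.6158 = 1.261 mm/min^0.5

1.261


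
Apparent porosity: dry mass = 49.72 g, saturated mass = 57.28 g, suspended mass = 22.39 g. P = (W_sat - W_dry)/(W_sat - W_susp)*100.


P = (57.28 - 49.72) / (57.28 - 22.39) * 100 = 7.56 / 34.89 * 100 = 21.7%

21.7


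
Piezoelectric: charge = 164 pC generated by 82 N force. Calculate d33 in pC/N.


d33 = 164 / 82 = 2.0 pC/N

2.0


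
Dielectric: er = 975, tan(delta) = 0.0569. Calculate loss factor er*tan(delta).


Loss = 975 * 0.0569 = 55.478

55.478


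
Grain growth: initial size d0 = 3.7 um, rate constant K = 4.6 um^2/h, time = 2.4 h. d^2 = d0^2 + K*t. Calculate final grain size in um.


d^2 = 3.7^2 + 4.6*2.4 = 24.73
d = sqrt(24.73) = 4.97 um

4.97


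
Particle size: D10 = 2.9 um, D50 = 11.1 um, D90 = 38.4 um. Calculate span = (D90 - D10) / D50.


Span = (38.4 - 2.9) / 11.1 = 35.5 / 11.1 = 3.198

3.198


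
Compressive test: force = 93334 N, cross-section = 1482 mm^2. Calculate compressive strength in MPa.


CS = 93334 / 1482 = 63.0 MPa

63.0


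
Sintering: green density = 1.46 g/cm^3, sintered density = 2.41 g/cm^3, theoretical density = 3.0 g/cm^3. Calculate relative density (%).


Relative = 2.41 / 3.0 * 100 = 80.3%

80.3


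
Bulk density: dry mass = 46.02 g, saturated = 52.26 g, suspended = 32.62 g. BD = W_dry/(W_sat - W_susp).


BD = 46.02 / (52.26 - 32.62) = 46.02 / 19.64 = 2.343 g/cm^3

2.343


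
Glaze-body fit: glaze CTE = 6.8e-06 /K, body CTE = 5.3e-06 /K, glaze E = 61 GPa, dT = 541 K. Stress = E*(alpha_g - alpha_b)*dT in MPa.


Stress = 61*1000*(6.8e-06 - 5.3e-06)*541 = 49.5 MPa

49.5


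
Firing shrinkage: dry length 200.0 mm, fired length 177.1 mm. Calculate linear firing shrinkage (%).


FS = (200.0 - 177.1) / 200.0 * 100 = 11.45%

11.45


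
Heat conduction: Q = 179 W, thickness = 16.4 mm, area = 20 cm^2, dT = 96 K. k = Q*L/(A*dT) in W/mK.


k = 179*16.4/1000/(20/10000*96) = 15.29 W/mK

15.29


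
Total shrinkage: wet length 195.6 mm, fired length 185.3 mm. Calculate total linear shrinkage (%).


TS = (195.6 - 185.3) / 195.6 * 100 = 5.27%

5.27


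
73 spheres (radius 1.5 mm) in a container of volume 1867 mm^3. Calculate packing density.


V_sphere = 4/3*pi*1.5^3 = 14.1372 mm^3
Total V = 73*14.1372 = 1032.0156 mm^3
PD = 1032.0156 / 1867 = 0.553

0.553


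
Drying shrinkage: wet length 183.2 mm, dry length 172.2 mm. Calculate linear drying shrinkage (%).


DS = (183.2 - 172.2) / 183.2 * 100 = 6.0%

6.0


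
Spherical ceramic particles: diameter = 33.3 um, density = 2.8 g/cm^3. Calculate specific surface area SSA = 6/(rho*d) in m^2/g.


SSA = 6 / (2.8 * 33.3) = 0.064 m^2/g

0.064


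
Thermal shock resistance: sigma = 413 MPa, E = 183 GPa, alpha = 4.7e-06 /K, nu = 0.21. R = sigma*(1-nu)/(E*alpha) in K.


R = 413*(1-0.21)/(183*1000*4.7e-06) = 379 K

379


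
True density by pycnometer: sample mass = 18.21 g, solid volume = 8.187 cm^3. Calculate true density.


TD = 18.21 / 8.187 = 2.224 g/cm^3

2.224


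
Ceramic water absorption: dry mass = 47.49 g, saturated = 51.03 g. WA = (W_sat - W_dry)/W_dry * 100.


WA = (51.03 - 47.49) / 47.49 * 100 = 7.45%

7.45


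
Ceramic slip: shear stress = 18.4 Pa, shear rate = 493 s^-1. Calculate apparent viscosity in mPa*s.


eta = tau/gamma * 1000 = 18.4/493 * 1000 = 37.3 mPa*s

37.3


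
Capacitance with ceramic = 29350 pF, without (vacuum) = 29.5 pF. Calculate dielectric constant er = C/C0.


er = 29350 / 29.5 = 994.92

994.92


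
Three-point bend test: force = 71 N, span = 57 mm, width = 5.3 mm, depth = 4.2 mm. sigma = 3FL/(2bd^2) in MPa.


sigma = 3*71*57/(2*5.3*4.2^2) = 64.9 MPa

64.9


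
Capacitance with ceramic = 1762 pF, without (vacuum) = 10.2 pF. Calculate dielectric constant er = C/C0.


er = 1762 / 10.2 = 172.75

172.75


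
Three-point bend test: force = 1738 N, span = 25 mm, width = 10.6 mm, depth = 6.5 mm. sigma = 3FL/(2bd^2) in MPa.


sigma = 3*1738*25/(2*10.6*6.5^2) = 145.5 MPa

145.5


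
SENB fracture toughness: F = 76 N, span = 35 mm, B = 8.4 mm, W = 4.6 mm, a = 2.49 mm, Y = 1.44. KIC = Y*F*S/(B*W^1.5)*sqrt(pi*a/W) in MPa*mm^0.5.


KIC = 1.44*76*35/(8.4*4.6^1.5)*sqrt(pi*2.49/4.6) = 60.27

60.27


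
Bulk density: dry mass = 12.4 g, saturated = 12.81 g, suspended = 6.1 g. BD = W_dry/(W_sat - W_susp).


BD = 12.4 / (12.81 - 6.1) = 12.4 / 6.71 = 1.848 g/cm^3

1.848


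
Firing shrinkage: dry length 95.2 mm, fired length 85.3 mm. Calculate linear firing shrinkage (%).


FS = (95.2 - 85.3) / 95.2 * 100 = 10.4%

10.4


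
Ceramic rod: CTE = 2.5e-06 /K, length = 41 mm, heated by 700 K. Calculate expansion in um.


dL = 2.5e-06 * 41 * 700 * 1000 = 71.75 um

71.75


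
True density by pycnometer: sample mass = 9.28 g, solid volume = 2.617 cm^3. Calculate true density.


TD = 9.28 / 2.617 = 3.546 g/cm^3

3.546


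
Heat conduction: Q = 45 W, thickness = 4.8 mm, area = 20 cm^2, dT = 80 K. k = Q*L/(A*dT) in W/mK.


k = 45*4.8/1000/(20/10000*80) = 1.35 W/mK

1.35


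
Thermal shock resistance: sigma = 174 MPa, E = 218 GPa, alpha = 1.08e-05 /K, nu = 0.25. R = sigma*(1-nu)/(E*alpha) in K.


R = 174*(1-0.25)/(218*1000*1.08e-05) = 55 K

55


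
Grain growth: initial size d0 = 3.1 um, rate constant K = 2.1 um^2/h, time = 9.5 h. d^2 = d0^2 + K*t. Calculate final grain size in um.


d^2 = 3.1^2 + 2.1*9.5 = 29.56
d = sqrt(29.56) = 5.44 um

5.44


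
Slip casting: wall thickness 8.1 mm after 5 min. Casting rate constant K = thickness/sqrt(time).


K = 8.1 / sqrt(5) = 8.1 / 2.2361 = 3.622 mm/min^0.5

3.622


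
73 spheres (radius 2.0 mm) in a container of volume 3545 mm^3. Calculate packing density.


V_sphere = 4/3*pi*2.0^3 = 33.5103 mm^3
Total V = 73*33.5103 = 2446.2519 mm^3
PD = 2446.2519 / 3545 = 0.69

0.69


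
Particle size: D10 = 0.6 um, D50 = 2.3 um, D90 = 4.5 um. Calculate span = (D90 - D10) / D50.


Span = (4.5 - 0.6) / 2.3 = 3.9 / 2.3 = 1.696

1.696


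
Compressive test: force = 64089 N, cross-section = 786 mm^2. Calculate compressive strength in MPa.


CS = 64089 / 786 = 81.5 MPa

81.5


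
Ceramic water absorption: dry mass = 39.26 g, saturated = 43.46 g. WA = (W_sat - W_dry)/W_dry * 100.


WA = (43.46 - 39.26) / 39.26 * 100 = 10.7%

10.7


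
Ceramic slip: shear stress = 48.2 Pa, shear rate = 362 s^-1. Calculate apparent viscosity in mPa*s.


eta = tau/gamma * 1000 = 48.2/362 * 1000 = 133.1 mPa*s

133.1


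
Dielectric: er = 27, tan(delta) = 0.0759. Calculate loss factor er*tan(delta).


Loss = 27 * 0.0759 = 2.049

2.049


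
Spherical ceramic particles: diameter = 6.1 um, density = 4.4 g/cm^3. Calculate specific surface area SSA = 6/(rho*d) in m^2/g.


SSA = 6 / (4.4 * 6.1) = 0.224 m^2/g

0.224


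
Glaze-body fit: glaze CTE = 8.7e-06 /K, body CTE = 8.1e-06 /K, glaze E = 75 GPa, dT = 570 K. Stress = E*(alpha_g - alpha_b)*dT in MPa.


Stress = 75*1000*(8.7e-06 - 8.1e-06)*570 = 25.7 MPa

25.7


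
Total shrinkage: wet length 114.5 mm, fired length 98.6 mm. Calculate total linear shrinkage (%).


TS = (114.5 - 98.6) / 114.5 * 100 = 13.89%

13.89


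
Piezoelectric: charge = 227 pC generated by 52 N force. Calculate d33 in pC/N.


d33 = 227 / 52 = 4.4 pC/N

4.4


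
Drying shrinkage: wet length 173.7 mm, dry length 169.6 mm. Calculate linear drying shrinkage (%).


DS = (173.7 - 169.6) / 173.7 * 100 = 2.36%

2.36


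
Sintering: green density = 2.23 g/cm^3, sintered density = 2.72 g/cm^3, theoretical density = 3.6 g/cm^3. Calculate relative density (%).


Relative = 2.72 / 3.6 * 100 = 75.6%

75.6


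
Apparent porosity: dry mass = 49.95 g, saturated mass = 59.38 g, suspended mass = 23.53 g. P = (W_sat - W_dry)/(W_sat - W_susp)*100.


P = (59.38 - 49.95) / (59.38 - 23.53) * 100 = 9.43 / 35.85 * 100 = 26.3%

26.3


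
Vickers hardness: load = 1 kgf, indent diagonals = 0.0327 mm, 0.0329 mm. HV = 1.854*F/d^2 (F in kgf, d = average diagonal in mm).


d_avg = (0.0327+0.0329)/2 = 0.0328 mm
HV = 1.854*1/0.0328^2 = 1723

1723


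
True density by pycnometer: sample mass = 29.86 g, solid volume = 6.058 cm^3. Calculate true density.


TD = 29.86 / 6.058 = 4.929 g/cm^3

4.929


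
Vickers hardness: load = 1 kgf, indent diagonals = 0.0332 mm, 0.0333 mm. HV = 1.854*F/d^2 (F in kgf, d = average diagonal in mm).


d_avg = (0.0332+0.0333)/2 = 0.03325 mm
HV = 1.854*1/0.03325^2 = 1677

1677


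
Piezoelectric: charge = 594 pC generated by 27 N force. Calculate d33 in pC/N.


d33 = 594 / 27 = 22.0 pC/N

22.0


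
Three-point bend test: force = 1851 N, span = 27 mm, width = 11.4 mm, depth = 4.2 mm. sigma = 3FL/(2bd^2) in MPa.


sigma = 3*1851*27/(2*11.4*4.2^2) = 372.8 MPa

372.8


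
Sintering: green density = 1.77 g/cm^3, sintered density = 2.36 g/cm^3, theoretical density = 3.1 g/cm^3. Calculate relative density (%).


Relative = 2.36 / 3.1 * 100 = 76.1%

76.1


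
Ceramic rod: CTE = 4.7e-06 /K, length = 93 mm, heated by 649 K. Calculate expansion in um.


dL = 4.7e-06 * 93 * 649 * 1000 = 283.678 um

283.678


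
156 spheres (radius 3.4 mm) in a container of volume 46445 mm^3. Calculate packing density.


V_sphere = 4/3*pi*3.4^3 = 164.6362 mm^3
Total V = 156*164.6362 = 25683.2472 mm^3
PD = 25683.2472 / 46445 = 0.553

0.553


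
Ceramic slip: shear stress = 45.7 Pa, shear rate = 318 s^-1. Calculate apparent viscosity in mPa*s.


eta = tau/gamma * 1000 = 45.7/318 * 1000 = 143.7 mPa*s

143.7


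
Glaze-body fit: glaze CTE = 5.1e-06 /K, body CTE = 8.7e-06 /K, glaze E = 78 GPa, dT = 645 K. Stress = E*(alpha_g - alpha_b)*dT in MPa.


Stress = 78*1000*(5.1e-06 - 8.7e-06)*645 = -181.1 MPa

-181.1


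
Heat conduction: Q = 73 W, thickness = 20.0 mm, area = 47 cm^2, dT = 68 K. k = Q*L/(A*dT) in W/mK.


k = 73*20.0/1000/(47/10000*68) = 4.57 W/mK

4.57


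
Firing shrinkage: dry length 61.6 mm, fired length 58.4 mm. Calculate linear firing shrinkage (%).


FS = (61.6 - 58.4) / 61.6 * 100 = 5.19%

5.19


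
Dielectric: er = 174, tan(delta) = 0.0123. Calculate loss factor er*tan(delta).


Loss = 174 * 0.0123 = 2.14

2.14


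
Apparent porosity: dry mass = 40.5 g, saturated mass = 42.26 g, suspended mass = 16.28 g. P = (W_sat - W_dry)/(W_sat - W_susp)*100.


P = (42.26 - 40.5) / (42.26 - 16.28) * 100 = 1.76 / 25.98 * 100 = 6.8%

6.8


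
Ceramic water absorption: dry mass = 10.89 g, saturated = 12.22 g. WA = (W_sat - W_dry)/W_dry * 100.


WA = (12.22 - 10.89) / 10.89 * 100 = 12.21%

12.21


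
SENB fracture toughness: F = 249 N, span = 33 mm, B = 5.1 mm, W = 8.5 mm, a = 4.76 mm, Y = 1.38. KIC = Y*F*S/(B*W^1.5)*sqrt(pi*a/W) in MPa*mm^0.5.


KIC = 1.38*249*33/(5.1*8.5^1.5)*sqrt(pi*4.76/8.5) = 119.0

119.0


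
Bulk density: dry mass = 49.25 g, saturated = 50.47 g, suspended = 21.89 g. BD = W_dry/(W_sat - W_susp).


BD = 49.25 / (50.47 - 21.89) = 49.25 / 28.58 = 1.723 g/cm^3

1.723


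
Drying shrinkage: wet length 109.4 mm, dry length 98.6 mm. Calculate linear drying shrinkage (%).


DS = (109.4 - 98.6) / 109.4 * 100 = 9.87%

9.87


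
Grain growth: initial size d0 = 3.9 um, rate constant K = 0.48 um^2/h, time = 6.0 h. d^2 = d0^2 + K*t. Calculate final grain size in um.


d^2 = 3.9^2 + 0.48*6.0 = 18.09
d = sqrt(18.09) = 4.25 um

4.25


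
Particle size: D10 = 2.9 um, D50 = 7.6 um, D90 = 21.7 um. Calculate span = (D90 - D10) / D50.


Span = (21.7 - 2.9) / 7.6 = 18.8 / 7.6 = 2.474

2.474


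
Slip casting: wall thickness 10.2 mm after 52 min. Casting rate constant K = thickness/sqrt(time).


K = 10.2 / sqrt(52) = 10.2 / 7.2111 = 1.414 mm/min^0.5

1.414


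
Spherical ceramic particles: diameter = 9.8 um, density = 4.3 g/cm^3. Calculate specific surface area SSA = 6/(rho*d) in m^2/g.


SSA = 6 / (4.3 * 9.8) = 0.142 m^2/g

0.142


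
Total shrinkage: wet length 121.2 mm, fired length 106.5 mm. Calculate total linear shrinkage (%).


TS = (121.2 - 106.5) / 121.2 * 100 = 12.13%

12.13


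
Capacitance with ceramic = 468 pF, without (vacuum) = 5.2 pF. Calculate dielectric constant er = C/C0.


er = 468 / 5.2 = 90.0

90.0


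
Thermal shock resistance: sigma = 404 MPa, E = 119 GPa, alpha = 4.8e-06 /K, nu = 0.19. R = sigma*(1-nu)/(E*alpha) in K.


R = 404*(1-0.19)/(119*1000*4.8e-06) = 573 K

573


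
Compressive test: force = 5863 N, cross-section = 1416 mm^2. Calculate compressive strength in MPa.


CS = 5863 / 1416 = 4.1 MPa

4.1


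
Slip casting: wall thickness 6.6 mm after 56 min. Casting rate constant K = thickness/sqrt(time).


K = 6.6 / sqrt(56) = 6.6 / 7.4833 = 0.882 mm/min^0.5

0.882


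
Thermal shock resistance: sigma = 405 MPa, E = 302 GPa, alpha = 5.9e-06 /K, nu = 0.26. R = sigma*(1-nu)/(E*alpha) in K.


R = 405*(1-0.26)/(302*1000*5.9e-06) = 168 K

168


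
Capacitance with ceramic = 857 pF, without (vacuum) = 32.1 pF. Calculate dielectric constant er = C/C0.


er = 857 / 32.1 = 26.7

26.7


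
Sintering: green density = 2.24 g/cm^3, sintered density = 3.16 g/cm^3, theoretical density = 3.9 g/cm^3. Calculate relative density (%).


Relative = 3.16 / 3.9 * 100 = 81.0%

81.0


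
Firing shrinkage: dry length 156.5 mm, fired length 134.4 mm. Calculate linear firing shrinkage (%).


FS = (156.5 - 134.4) / 156.5 * 100 = 14.12%

14.12


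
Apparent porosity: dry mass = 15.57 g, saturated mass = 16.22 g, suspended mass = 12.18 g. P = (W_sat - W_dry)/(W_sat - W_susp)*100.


P = (16.22 - 15.57) / (16.22 - 12.18) * 100 = 0.65 / 4.04 * 100 = 16.1%

16.1


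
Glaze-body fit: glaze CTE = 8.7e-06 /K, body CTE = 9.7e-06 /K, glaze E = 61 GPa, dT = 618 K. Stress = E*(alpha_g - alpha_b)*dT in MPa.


Stress = 61*1000*(8.7e-06 - 9.7e-06)*618 = -37.7 MPa

-37.7


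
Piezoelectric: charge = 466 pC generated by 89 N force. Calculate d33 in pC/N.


d33 = 466 / 89 = 5.2 pC/N

5.2


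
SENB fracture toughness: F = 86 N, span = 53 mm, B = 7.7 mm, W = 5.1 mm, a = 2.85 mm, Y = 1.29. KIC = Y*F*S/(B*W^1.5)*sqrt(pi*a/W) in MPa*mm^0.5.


KIC = 1.29*86*53/(7.7*5.1^1.5)*sqrt(pi*2.85/5.1) = 87.85

87.85


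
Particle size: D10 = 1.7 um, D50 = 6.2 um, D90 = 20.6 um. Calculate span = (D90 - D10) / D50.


Span = (20.6 - 1.7) / 6.2 = 18.9 / 6.2 = 3.048

3.048


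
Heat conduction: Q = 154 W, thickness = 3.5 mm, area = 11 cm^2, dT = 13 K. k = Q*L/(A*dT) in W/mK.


k = 154*3.5/1000/(11/10000*13) = 37.69 W/mK

37.69


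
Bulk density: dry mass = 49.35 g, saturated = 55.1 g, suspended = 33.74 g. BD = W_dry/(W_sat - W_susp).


BD = 49.35 / (55.1 - 33.74) = 49.35 / 21.36 = 2.31 g/cm^3

2.31


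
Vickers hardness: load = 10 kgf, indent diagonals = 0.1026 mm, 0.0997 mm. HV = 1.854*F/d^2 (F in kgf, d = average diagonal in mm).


d_avg = (0.1026+0.0997)/2 = 0.10115 mm
HV = 1.854*10/0.10115^2 = 1812

1812


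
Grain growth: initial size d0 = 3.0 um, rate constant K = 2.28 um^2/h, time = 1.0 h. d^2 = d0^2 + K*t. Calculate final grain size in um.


d^2 = 3.0^2 + 2.28*1.0 = 11.28
d = sqrt(11.28) = 3.36 um

3.36


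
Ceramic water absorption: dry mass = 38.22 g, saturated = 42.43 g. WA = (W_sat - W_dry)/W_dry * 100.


WA = (42.43 - 38.22) / 38.22 * 100 = 11.02%

11.02


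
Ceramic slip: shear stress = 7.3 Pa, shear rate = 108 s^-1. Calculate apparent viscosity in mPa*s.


eta = tau/gamma * 1000 = 7.3/108 * 1000 = 67.6 mPa*s

67.6


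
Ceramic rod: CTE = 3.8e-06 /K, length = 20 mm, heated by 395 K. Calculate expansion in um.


dL = 3.8e-06 * 20 * 395 * 1000 = 30.02 um

30.02


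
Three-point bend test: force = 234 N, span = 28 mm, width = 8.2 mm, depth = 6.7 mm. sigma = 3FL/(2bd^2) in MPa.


sigma = 3*234*28/(2*8.2*6.7^2) = 26.7 MPa

26.7


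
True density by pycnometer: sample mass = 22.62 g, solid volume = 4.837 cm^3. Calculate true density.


TD = 22.62 / 4.837 = 4.676 g/cm^3

4.676


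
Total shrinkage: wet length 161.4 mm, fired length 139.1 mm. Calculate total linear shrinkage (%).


TS = (161.4 - 139.1) / 161.4 * 100 = 13.82%

13.82


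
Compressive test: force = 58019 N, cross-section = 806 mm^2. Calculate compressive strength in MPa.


CS = 58019 / 806 = 72.0 MPa

72.0


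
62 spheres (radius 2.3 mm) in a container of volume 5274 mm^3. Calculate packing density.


V_sphere = 4/3*pi*2.3^3 = 50.965 mm^3
Total V = 62*50.965 = 3159.83 mm^3
PD = 3159.83 / 5274 = 0.599

0.599


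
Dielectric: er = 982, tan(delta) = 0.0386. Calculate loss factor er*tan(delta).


Loss = 982 * 0.0386 = 37.905

37.905


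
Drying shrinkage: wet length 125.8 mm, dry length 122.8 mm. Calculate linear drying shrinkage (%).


DS = (125.8 - 122.8) / 125.8 * 100 = 2.38%

2.38


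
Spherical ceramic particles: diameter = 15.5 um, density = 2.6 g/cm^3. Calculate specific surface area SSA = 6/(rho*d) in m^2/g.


SSA = 6 / (2.6 * 15.5) = 0.149 m^2/g

0.149


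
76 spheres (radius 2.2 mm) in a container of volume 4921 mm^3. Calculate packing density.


V_sphere = 4/3*pi*2.2^3 = 44.6022 mm^3
Total V = 76*44.6022 = 3389.7672 mm^3
PD = 3389.7672 / 4921 = 0.689

0.689


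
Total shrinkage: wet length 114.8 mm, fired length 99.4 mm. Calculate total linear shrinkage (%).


TS = (114.8 - 99.4) / 114.8 * 100 = 13.41%

13.41


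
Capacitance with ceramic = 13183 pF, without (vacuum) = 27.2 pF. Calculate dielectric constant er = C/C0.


er = 13183 / 27.2 = 484.67

484.67


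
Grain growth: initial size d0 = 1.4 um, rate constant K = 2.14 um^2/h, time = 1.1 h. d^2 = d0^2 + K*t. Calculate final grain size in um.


d^2 = 1.4^2 + 2.14*1.1 = 4.314
d = sqrt(4.314) = 2.08 um

2.08


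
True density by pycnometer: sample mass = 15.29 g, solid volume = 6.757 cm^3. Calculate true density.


TD = 15.29 / 6.757 = 2.263 g/cm^3

2.263


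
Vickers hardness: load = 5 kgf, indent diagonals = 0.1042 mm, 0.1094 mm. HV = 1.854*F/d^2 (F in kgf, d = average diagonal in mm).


d_avg = (0.1042+0.1094)/2 = 0.1068 mm
HV = 1.854*5/0.1068^2 = 813

813


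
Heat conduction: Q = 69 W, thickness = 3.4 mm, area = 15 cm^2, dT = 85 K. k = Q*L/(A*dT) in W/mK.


k = 69*3.4/1000/(15/10000*85) = 1.84 W/mK

1.84


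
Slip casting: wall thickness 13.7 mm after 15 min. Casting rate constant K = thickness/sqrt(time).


K = 13.7 / sqrt(15) = 13.7 / 3.873 = 3.537 mm/min^0.5

3.537


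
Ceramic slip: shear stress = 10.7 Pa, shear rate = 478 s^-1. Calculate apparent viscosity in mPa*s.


eta = tau/gamma * 1000 = 10.7/478 * 1000 = 22.4 mPa*s

22.4


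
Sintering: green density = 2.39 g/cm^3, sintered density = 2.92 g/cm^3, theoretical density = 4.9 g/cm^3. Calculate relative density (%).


Relative = 2.92 / 4.9 * 100 = 59.6%

59.6


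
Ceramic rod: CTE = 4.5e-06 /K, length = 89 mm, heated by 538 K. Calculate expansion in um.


dL = 4.5e-06 * 89 * 538 * 1000 = 215.469 um

215.469


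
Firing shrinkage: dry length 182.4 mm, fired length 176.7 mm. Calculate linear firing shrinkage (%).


FS = (182.4 - 176.7) / 182.4 * 100 = 3.13%

3.13


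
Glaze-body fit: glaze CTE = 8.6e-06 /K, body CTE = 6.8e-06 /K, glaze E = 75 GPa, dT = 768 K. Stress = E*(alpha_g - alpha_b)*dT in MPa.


Stress = 75*1000*(8.6e-06 - 6.8e-06)*768 = 103.7 MPa

103.7


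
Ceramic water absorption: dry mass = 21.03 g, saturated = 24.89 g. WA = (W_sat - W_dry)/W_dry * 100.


WA = (24.89 - 21.03) / 21.03 * 100 = 18.35%

18.35


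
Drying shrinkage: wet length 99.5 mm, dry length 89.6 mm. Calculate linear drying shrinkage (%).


DS = (99.5 - 89.6) / 99.5 * 100 = 9.95%

9.95


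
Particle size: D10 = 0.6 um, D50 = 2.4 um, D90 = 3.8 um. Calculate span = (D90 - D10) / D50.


Span = (3.8 - 0.6) / 2.4 = 3.2 / 2.4 = 1.333

1.333


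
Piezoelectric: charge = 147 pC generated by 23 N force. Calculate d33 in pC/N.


d33 = 147 / 23 = 6.4 pC/N

6.4


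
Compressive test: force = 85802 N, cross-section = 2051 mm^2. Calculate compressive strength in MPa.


CS = 85802 / 2051 = 41.8 MPa

41.8


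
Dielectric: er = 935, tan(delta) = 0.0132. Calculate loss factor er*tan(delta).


Loss = 935 * 0.0132 = 12.342

12.342


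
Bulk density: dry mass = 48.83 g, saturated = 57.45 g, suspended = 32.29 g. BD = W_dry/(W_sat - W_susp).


BD = 48.83 / (57.45 - 32.29) = 48.83 / 25.16 = 1.941 g/cm^3

1.941


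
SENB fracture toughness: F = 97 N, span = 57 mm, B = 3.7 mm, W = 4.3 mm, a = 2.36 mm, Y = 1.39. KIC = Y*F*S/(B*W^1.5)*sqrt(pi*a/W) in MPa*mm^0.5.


KIC = 1.39*97*57/(3.7*4.3^1.5)*sqrt(pi*2.36/4.3) = 305.88

305.88


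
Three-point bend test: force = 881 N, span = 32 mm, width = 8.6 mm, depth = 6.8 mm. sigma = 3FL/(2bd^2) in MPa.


sigma = 3*881*32/(2*8.6*6.8^2) = 106.3 MPa

106.3


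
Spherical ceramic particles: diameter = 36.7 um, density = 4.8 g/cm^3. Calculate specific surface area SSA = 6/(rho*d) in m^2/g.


SSA = 6 / (4.8 * 36.7) = 0.034 m^2/g

0.034


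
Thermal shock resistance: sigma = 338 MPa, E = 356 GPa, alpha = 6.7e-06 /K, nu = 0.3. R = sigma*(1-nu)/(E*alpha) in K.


R = 338*(1-0.3)/(356*1000*6.7e-06) = 99 K

99


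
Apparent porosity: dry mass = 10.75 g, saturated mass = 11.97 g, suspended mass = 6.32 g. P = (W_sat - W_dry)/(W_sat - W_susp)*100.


P = (11.97 - 10.75) / (11.97 - 6.32) * 100 = 1.22 / 5.65 * 100 = 21.6%

21.6


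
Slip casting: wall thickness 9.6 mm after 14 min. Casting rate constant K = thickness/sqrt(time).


K = 9.6 / sqrt(14) = 9.6 / 3.7417 = 2.566 mm/min^0.5

2.566


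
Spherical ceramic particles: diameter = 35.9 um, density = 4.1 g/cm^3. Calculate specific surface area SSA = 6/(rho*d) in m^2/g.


SSA = 6 / (4.1 * 35.9) = 0.041 m^2/g

0.041


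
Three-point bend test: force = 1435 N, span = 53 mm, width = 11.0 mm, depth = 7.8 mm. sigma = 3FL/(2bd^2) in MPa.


sigma = 3*1435*53/(2*11.0*7.8^2) = 170.5 MPa

170.5


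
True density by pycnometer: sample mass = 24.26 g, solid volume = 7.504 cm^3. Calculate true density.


TD = 24.26 / 7.504 = 3.233 g/cm^3

3.233


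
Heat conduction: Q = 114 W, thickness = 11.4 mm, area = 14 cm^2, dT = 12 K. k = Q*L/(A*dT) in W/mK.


k = 114*11.4/1000/(14/10000*12) = 77.36 W/mK

77.36


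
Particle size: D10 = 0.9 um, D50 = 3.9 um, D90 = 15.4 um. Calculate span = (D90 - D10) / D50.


Span = (15.4 - 0.9) / 3.9 = 14.5 / 3.9 = 3.718

3.718


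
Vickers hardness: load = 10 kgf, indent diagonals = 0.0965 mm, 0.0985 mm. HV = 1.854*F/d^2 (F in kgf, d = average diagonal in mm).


d_avg = (0.0965+0.0985)/2 = 0.0975 mm
HV = 1.854*10/0.0975^2 = 1950

1950


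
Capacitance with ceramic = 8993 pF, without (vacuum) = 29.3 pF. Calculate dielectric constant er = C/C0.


er = 8993 / 29.3 = 306.93

306.93


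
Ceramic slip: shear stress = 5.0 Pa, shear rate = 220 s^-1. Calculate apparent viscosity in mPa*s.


eta = tau/gamma * 1000 = 5.0/220 * 1000 = 22.7 mPa*s

22.7


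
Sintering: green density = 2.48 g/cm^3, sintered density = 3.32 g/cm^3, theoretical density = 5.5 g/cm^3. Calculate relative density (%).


Relative = 3.32 / 5.5 * 100 = 60.4%

60.4


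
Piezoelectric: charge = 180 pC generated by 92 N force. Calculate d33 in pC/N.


d33 = 180 / 92 = 2.0 pC/N

2.0


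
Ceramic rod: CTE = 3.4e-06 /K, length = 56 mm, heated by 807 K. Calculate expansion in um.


dL = 3.4e-06 * 56 * 807 * 1000 = 153.653 um

153.653


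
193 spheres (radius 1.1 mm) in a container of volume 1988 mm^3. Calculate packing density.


V_sphere = 4/3*pi*1.1^3 = 5.5753 mm^3
Total V = 193*5.5753 = 1076.0329 mm^3
PD = 1076.0329 / 1988 = 0.541

0.541


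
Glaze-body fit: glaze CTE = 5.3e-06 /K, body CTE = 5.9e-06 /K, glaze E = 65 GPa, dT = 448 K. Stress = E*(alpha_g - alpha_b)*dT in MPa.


Stress = 65*1000*(5.3e-06 - 5.9e-06)*448 = -17.5 MPa

-17.5


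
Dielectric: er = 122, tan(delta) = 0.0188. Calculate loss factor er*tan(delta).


Loss = 122 * 0.0188 = 2.294

2.294


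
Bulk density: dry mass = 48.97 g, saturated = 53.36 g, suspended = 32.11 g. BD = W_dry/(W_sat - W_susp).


BD = 48.97 / (53.36 - 32.11) = 48.97 / 21.25 = 2.304 g/cm^3

2.304
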